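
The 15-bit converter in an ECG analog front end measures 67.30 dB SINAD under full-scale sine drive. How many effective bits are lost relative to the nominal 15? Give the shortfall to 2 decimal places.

4.11 bits

N_eff = (67.30 − 1.76)/6.02 = 10.8870 bits.
Lost resolution: 15 − 10.8870 = 4.1130 bits.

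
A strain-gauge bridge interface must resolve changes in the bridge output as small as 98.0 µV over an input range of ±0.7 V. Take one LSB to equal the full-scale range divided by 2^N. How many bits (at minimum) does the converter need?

14 bits

Span: 0.7 V − (-0.7 V) = 1.4 V.
Levels needed ≥ 1.4/98.0 µV = 14290. 2^14 = 16384 suffices, so N_min = 14.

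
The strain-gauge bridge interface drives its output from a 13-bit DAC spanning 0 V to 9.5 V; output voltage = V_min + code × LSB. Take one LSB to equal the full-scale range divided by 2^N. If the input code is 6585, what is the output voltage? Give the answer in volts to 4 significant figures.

Span = 9.5 V. LSB = 9.5 V / 2^13.
Output = V_min + (6585/8192) × range = 0 + 0.803833 × 9.5 V
      = 0 + 7.63641 = 7.63641 V.

7.636 V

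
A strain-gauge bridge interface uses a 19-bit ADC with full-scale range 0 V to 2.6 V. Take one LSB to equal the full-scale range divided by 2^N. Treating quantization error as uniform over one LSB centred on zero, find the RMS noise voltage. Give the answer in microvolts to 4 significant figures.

Range is 2.6 V.
One LSB is 2.6 V / 524288 = 4.95911 µV.
For a uniform distribution on [−LSB/2, +LSB/2], V_rms = LSB/√12 = 4.95911 µV/3.4641 = 1.432 µV.

1.432 µV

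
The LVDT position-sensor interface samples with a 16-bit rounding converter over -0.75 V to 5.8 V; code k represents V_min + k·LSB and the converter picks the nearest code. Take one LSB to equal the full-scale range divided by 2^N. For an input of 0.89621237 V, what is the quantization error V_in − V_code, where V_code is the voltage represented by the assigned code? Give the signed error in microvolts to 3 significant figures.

Full-scale range = 5.8 V − (-0.75 V) = 6.55 V. LSB = 6.55 V / 2^16 ≈ 99.95 µV.
Position in LSBs: (0.89621237 − (-0.75)) × 65536/6.55 = 16471.1716; rounding gives k = 16471.
V_code = V_min + k × range/2^16 = -0.75 + 16471 × 6.55/65536 = 0.89619522095 V.
V_in − V_code = 0.89621237 − (0.89619522095) = +17.1 µV.

+17.1 µV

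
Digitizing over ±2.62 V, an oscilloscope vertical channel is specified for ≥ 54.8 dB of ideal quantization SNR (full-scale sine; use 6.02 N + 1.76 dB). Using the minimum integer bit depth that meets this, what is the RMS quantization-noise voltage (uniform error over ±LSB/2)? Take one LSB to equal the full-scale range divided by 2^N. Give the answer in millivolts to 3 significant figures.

2.95 mV

Span: 2.62 V − (-2.62 V) = 5.24 V.
Required N = ⌈(54.8 − 1.76)/6.02⌉ = ⌈8.811⌉ = 9.
One LSB is 5.24 V / 512 = 10.234 mV.
RMS noise = LSB/√12 = 2.95 mV.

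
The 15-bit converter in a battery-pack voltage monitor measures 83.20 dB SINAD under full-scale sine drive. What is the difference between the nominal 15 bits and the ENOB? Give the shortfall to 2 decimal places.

1.47 bits

ENOB = (SINAD − 1.76)/6.02 = (83.20 − 1.76)/6.02 = 13.5282 bits.
Shortfall = 15 − 13.5282 = 1.4718 bits.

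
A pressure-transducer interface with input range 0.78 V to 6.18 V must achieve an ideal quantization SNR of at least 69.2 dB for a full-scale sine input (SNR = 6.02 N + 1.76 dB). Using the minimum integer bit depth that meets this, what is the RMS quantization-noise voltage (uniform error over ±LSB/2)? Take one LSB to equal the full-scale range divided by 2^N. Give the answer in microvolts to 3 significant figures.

Range = 6.18 − (0.78) = 5.4 V.
Required N = ⌈(69.2 − 1.76)/6.02⌉ = ⌈11.203⌉ = 12.
Step size = 5.4/4096 V = 1.3184 mV.
σ_q = LSB/√12 = 1.3184 mV/3.4641 = 381 µV.

381 µV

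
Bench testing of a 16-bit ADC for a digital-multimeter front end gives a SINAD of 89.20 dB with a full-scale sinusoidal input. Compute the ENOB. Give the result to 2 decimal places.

ENOB = (89.20 − 1.76)/6.02 = 14.5249 bits.

14.52 bits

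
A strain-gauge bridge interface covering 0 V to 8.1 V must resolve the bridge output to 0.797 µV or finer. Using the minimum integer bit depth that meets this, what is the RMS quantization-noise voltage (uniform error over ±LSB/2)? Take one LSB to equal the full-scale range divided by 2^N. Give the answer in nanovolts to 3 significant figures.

139 nV

Range is 8.1 V.
8.1 V / 0.797 µV = 1.016e7. Since 2^23 = 8388608 and 2^24 = 16777216, N = 24.
Step size = 8.1/16777216 V = 482.80 nV.
σ_q = LSB/√12 = 482.80 nV/3.4641 = 139 nV.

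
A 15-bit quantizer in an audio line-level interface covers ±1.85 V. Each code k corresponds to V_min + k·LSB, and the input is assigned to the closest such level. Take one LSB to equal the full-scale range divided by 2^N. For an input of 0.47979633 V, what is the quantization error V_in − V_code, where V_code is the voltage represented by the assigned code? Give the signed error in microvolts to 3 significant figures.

+20.3 µV

Span: 1.85 V − (-1.85 V) = 3.7 V. LSB = 3.7 V / 2^15 ≈ 112.9 µV.
Position in LSBs: (0.47979633 − (-1.85)) × 32768/3.7 = 20633.1800; rounding gives k = 20633.
Reconstructed level: -1.85 + 20633 × 3.7/32768 V = 0.47977600098 V.
V_in − V_code = 0.47979633 − (0.47977600098) = +20.3 µV.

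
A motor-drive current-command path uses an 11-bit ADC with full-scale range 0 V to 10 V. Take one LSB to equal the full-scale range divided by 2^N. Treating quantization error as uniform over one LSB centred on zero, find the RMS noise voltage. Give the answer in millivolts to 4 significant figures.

1.410 mV

Full-scale range = 10 V.
One LSB is 10 V / 2048 = 4.88281 mV.
V_rms = LSB/√12 = 4.88281 mV / √12 = 1.410 mV.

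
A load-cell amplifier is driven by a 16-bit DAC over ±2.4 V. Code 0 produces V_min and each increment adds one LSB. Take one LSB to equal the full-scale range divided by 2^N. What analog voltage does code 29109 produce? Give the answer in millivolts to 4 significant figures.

The full-scale span is 2.4 − (-2.4) = 4.8 V. LSB = 4.8 V / 2^16.
V_out = V_min + code × LSB = -2.4 V + 29109 × 4.8 V / 65536
      = -2.4 V + 2.13201 V = -0.267993 V.

-268.0 mV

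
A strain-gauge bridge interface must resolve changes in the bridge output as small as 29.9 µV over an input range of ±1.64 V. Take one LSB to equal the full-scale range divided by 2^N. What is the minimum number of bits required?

17 bits

Span: 1.64 V − (-1.64 V) = 3.28 V.
Levels needed ≥ 3.28/29.9 µV = 109700. 2^17 = 131072 suffices, so N_min = 17.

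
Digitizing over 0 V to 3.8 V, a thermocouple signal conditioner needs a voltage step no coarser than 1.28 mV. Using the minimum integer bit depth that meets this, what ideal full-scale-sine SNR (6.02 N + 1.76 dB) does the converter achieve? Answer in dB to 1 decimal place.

Range is 3.8 V.
Need 2^N ≥ 3.8 V / 1.28 mV = 2969 → N_min = 12.
Ideal SNR at N = 12: 6.02·12 + 1.76 = 74.0 dB.

74.0 dB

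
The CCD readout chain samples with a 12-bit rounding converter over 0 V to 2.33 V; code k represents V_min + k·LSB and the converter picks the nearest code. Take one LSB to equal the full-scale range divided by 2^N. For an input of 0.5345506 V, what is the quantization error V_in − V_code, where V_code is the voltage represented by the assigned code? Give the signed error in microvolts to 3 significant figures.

−166 µV

V_FS = 2.33 V. LSB = 2.33 V / 2^12 ≈ 0.5688 mV.
(0.5345506 − (0)) / LSB = 0.5345506 × 4096/2.33 = 939.7078. Nearest integer: k = 940.
Reconstructed level: 0 + 940 × 2.33/4096 V = 0.5347167969 V.
V_in − V_code = 0.5345506 − (0.5347167969) = −166 µV.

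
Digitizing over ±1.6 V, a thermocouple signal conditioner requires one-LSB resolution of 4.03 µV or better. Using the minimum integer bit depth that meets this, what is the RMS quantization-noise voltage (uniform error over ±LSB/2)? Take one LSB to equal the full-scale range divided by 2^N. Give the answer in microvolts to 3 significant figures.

Range = 1.6 − (-1.6) = 3.2 V.
Required number of levels: 3.2/4.03 µV = 794040; smallest N with 2^N ≥ that is 20.
Step size = 3.2/1048576 V = 3.0518 µV.
RMS noise = LSB/√12 = 0.881 µV.

0.881 µV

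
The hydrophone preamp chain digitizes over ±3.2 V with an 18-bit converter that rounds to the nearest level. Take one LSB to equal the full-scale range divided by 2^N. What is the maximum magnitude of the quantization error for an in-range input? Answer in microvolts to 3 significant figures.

12.2 µV

The full-scale span is 3.2 − (-3.2) = 6.4 V.
LSB = 6.4 V / 2^18 = 24.414 µV.
|e|_max = LSB/2 = 12.2 µV.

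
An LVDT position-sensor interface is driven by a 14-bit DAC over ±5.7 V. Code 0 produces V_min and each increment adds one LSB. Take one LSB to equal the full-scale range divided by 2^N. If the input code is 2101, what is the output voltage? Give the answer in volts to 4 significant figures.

Full-scale range = 5.7 V − (-5.7 V) = 11.4 V. LSB = 11.4 V / 2^14.
V_out = V_min + code × LSB = -5.7 V + 2101 × 11.4 V / 16384
      = -5.7 + 1.46188 = -4.23812 V.

-4.238 V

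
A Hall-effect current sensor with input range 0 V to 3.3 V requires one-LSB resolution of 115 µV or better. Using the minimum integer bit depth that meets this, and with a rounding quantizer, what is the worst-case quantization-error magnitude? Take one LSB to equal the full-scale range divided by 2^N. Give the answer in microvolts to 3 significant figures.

Range is 3.3 V.
Need 2^N ≥ 3.3 V / 115 µV = 28700 → N_min = 15.
Step size = 3.3/32768 V = 100.71 µV.
Max error for round-to-nearest is LSB/2 = 50.4 µV.

50.4 µV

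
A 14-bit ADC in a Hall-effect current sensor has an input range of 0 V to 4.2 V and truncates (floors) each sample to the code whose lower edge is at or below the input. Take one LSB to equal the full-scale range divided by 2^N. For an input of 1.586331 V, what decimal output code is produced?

6188

Span = 4.2 V. LSB = 4.2 V / 2^14 ≈ 256.3 µV.
(V_in − V_min) × 2^14/range = (1.586331 − (0)) × 16384/4.2 = 6188.202.
Floor → code = 6188.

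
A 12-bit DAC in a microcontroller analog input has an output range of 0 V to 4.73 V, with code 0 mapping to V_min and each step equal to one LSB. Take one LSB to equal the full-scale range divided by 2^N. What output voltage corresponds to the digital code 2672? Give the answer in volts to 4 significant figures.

Span = 4.73 V. LSB = 4.73 V / 2^12.
V_out = 0 + 2672 × (4.73/4096) V
      = 0 V + 3.08559 V = 3.08559 V.

3.086 V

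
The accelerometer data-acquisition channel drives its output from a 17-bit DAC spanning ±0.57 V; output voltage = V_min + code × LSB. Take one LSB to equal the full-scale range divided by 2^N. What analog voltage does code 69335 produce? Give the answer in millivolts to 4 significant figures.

33.04 mV

Full-scale range = 0.57 V − (-0.57 V) = 1.14 V. LSB = 1.14 V / 2^17.
V_out = -0.57 + 69335 × (1.14/131072) V
      = -0.57 V + 0.603042 V = 0.0330418 V.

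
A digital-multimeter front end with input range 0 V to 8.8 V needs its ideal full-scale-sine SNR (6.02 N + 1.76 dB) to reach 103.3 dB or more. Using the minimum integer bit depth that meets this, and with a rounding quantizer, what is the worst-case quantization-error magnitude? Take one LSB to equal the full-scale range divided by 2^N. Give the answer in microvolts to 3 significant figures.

Span = 8.8 V.
6.02 N + 1.76 ≥ 103.3 gives N ≥ 16.867, so the minimum integer is 17.
Step size = 8.8/131072 V = 67.139 µV.
Half an LSB is 33.6 µV.

33.6 µV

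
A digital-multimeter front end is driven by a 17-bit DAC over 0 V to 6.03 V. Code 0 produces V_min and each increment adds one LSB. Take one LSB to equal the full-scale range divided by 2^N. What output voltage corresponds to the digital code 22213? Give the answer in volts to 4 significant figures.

Full-scale range = 6.03 V. LSB = 6.03 V / 2^17.
V_out = 0 + 22213 × (6.03/131072) V
      = 0 + 1.02191 = 1.02191 V.

1.022 V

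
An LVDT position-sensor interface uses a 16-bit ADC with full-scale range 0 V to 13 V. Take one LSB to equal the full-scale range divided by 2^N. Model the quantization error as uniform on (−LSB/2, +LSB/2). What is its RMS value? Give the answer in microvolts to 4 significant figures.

V_FS = 13 V.
LSB = 13 V / 2^16 = 198.364 µV.
RMS of a uniform error over width LSB is LSB/√12 = 57.26 µV.

57.26 µV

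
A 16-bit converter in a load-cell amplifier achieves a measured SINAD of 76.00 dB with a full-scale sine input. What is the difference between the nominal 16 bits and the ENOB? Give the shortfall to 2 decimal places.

ENOB = (SINAD − 1.76)/6.02 = (76.00 − 1.76)/6.02 = 12.3322 bits.
16 − 12.3322 = 3.67 bits below nominal.

3.67 bits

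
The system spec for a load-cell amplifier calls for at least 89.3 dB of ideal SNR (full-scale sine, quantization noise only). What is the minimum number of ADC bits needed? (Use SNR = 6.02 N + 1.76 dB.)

6.02 N + 1.76 ≥ 89.3 gives N ≥ 14.542, so the minimum integer is 15.

15 bits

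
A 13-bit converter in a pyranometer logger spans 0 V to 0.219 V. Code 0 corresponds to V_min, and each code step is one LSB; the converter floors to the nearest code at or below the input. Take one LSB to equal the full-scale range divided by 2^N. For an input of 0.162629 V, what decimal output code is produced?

6083

Span = 0.219 V. LSB = 0.219 V / 2^13 ≈ 26.73 µV.
V_in − V_min = 0.162629 − (0) = 0.162629 V.
Divide by LSB: 0.162629 × 8192/0.219 = 6083.3642.
Truncating gives code 6083.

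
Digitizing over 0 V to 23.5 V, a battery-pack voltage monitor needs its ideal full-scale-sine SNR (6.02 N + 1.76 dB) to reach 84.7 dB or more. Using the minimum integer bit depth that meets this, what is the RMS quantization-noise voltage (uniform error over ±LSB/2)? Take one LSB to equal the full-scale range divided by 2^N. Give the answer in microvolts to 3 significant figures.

414 µV

V_FS = 23.5 V.
Required N = ⌈(84.7 − 1.76)/6.02⌉ = ⌈13.777⌉ = 14.
LSB = 23.5 V ÷ 2^14 = 23.5/16384 V = 1.4343 mV.
RMS noise = LSB/√12 = 414 µV.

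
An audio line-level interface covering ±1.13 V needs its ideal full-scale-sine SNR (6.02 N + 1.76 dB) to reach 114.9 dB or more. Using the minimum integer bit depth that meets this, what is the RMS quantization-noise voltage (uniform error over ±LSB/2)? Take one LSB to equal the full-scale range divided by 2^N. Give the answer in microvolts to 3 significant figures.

Full-scale range = 1.13 V − (-1.13 V) = 2.26 V.
Required N = ⌈(114.9 − 1.76)/6.02⌉ = ⌈18.794⌉ = 19.
Step size = 2.26/524288 V = 4.3106 µV.
σ_q = LSB/√12 = 4.3106 µV/3.4641 = 1.24 µV.

1.24 µV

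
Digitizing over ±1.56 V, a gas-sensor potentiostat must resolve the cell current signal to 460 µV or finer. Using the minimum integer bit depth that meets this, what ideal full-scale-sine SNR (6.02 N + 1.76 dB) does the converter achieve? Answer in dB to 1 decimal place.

80.0 dB

The full-scale span is 1.56 − (-1.56) = 3.12 V.
Need 2^N ≥ 3.12 V / 460 µV = 6783 → N_min = 13.
6.02(13) + 1.76 = 80.02 dB.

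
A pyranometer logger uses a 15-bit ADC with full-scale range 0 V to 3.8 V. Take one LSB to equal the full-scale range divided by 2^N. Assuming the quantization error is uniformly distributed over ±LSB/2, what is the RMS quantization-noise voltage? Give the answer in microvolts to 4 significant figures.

33.48 µV

Range is 3.8 V.
Step size = 3.8/32768 V = 115.967 µV.
For a uniform distribution on [−LSB/2, +LSB/2], V_rms = LSB/√12 = 115.967 µV/3.4641 = 33.48 µV.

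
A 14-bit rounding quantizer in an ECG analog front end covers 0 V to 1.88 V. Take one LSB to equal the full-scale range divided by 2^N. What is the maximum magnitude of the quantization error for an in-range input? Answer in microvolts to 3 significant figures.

57.4 µV

Full-scale range = 1.88 V.
Step size = 1.88/16384 V = 114.75 µV.
Worst-case error for round-to-nearest is half an LSB: 57.4 µV.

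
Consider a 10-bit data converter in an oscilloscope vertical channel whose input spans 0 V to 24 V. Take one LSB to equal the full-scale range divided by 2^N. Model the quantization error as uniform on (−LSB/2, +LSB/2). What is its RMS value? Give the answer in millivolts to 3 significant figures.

6.77 mV

Full-scale range = 24 V.
Step size = 24/1024 V = 23.438 mV.
RMS of a uniform error over width LSB is LSB/√12 = 6.77 mV.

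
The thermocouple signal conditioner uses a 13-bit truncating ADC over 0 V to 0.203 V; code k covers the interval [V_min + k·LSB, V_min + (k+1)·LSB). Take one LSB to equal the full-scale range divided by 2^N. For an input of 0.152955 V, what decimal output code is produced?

Span = 0.203 V. LSB = 0.203 V / 2^13 ≈ 24.78 µV.
code = ⌊(V_in − V_min)/LSB⌋ = ⌊(V_in − V_min) × 2^13 / range⌋
     = ⌊(0.152955 − (0)) × 8192 / 0.203⌋ = ⌊0.152955 × 8192/0.203⌋
     = ⌊6172.450⌋ = 6172.

6172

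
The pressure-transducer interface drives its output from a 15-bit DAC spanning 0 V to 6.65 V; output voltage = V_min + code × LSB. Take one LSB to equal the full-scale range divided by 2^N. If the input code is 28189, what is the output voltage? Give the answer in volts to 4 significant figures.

5.721 V

Full-scale range = 6.65 V. LSB = 6.65 V / 2^15.
V_out = 0 + 28189 × (6.65/32768) V
      = 0 + 5.72073 = 5.72073 V.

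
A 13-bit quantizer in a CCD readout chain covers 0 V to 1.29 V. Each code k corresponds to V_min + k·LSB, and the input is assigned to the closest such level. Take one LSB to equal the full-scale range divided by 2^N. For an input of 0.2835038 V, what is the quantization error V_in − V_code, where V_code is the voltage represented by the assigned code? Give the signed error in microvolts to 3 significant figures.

+56.5 µV

Range is 1.29 V. LSB = 1.29 V / 2^13 ≈ 157.5 µV.
(V_in − V_min)/LSB = (0.2835038 − (0)) × 8192/1.29 = 1800.3590 → nearest code k = 1800.
V_code = 0 + (1800/8192) × 1.29 = 0.2834472656 V.
e = 0.2835038 − (0.2834472656) = +56.5 µV.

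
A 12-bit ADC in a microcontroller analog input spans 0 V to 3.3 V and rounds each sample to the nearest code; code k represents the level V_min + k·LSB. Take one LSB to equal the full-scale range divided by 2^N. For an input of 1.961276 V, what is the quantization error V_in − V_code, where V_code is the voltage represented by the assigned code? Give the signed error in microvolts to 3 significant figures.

+290 µV

Full-scale range = 3.3 V. LSB = 3.3 V / 2^12 ≈ 0.8057 mV.
(1.961276 − (0)) / LSB = 1.961276 × 4096/3.3 = 2434.3595. Nearest integer: k = 2434.
V_code = V_min + k × range/2^12 = 0 + 2434 × 3.3/4096 = 1.960986328 V.
V_in − V_code = 1.961276 − (1.960986328) = +290 µV.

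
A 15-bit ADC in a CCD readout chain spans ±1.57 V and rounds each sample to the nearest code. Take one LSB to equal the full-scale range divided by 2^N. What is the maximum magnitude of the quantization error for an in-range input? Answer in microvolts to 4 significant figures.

Range = 1.57 − (-1.57) = 3.14 V.
LSB = 3.14 V / 2^15 = 95.8252 µV.
Worst-case error for round-to-nearest is half an LSB: 47.91 µV.

47.91 µV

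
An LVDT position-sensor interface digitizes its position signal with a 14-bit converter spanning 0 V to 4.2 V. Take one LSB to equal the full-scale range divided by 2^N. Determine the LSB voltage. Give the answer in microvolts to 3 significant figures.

256 µV

Range is 4.2 V.
Number of codes = 2^14 = 16384.
One LSB is 4.2 V / 16384 = 256 µV.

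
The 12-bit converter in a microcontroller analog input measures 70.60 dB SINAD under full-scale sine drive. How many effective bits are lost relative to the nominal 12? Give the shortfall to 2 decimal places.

ENOB = (SINAD − 1.76)/6.02 = (70.60 − 1.76)/6.02 = 11.4352 bits.
Shortfall = 12 − 11.4352 = 0.5648 bits.

0.56 bits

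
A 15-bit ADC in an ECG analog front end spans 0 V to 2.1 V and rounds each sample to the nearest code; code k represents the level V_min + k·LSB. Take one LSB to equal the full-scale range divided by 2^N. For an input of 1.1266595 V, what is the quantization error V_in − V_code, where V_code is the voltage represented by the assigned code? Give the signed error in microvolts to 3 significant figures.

Full-scale range = 2.1 V. LSB = 2.1 V / 2^15 ≈ 64.09 µV.
(1.1266595 − (0)) / LSB = 1.1266595 × 32768/2.1 = 17580.1802. Nearest integer: k = 17580.
V_code = 0 + (17580/32768) × 2.1 = 1.1266479492 V.
e = 1.1266595 − (1.1266479492) = +11.6 µV.

+11.6 µV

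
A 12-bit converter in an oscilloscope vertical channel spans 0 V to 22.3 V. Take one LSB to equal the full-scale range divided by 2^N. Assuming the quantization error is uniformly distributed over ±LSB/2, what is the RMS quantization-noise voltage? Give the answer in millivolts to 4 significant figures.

1.572 mV

V_FS = 22.3 V.
LSB = 22.3 V / 2^12 = 5.44434 mV.
V_rms = LSB/√12 = 5.44434 mV / √12 = 1.572 mV.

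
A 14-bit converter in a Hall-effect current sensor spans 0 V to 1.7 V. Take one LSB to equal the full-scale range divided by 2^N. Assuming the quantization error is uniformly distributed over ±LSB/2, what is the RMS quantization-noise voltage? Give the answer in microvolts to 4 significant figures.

29.95 µV

Range is 1.7 V.
LSB = 1.7 V ÷ 2^14 = 1.7/16384 V = 103.760 µV.
σ_q = LSB/√12 = 103.760 µV/3.4641 = 29.95 µV.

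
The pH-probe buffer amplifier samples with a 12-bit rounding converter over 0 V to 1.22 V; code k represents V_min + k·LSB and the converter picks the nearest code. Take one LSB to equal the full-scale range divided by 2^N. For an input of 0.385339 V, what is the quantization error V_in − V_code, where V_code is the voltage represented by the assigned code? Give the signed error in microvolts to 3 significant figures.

−80.9 µV

Range is 1.22 V. LSB = 1.22 V / 2^12 ≈ 297.9 µV.
Position in LSBs: (0.385339 − (0)) × 4096/1.22 = 1293.7283; rounding gives k = 1294.
V_code = V_min + k × range/2^12 = 0 + 1294 × 1.22/4096 = 0.3854199219 V.
Error = V_in − V_code = 0.385339 − (0.3854199219) = −80.9 µV.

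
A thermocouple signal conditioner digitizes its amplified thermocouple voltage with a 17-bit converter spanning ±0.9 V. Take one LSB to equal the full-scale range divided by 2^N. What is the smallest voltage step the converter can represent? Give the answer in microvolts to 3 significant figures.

13.7 µV

Full-scale range = 0.9 V − (-0.9 V) = 1.8 V.
Number of codes = 2^17 = 131072.
LSB = 1.8 V ÷ 2^17 = 1.8/131072 V = 13.7 µV.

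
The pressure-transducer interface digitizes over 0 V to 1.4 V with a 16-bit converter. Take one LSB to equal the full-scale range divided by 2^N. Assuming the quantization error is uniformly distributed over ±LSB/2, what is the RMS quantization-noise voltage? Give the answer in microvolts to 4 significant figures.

Span = 1.4 V.
LSB = 1.4 V ÷ 2^16 = 1.4/65536 V = 21.3623 µV.
RMS of a uniform error over width LSB is LSB/√12 = 6.167 µV.

6.167 µV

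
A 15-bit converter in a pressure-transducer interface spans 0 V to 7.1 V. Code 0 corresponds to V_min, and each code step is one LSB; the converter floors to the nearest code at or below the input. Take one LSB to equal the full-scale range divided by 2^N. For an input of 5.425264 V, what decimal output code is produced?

25038

Full-scale range = 7.1 V. LSB = 7.1 V / 2^15 ≈ 216.7 µV.
(V_in − V_min) × 2^15/range = (5.425264 − (0)) × 32768/7.1 = 25038.740.
Floor → code = 25038.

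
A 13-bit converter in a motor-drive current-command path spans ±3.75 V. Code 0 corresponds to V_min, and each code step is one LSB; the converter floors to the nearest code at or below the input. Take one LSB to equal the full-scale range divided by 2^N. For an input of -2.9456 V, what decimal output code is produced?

878

The full-scale span is 3.75 − (-3.75) = 7.5 V. LSB = 7.5 V / 2^13 ≈ 0.9155 mV.
code = ⌊(V_in − V_min)/LSB⌋ = ⌊(V_in − V_min) × 2^13 / range⌋
     = ⌊(-2.9456 − (-3.75)) × 8192 / 7.5⌋ = ⌊0.8044 × 8192/7.5⌋
     = ⌊878.619⌋ = 878.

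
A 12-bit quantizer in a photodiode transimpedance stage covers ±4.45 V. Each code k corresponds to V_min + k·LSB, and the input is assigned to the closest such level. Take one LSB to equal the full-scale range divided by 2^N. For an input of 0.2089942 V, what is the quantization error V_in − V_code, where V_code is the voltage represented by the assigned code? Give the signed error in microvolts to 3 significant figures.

The full-scale span is 4.45 − (-4.45) = 8.9 V. LSB = 8.9 V / 2^12 ≈ 2.173 mV.
Position in LSBs: (0.2089942 − (-4.45)) × 4096/8.9 = 2144.1843; rounding gives k = 2144.
V_code = V_min + k × range/2^12 = -4.45 + 2144 × 8.9/4096 = 0.2085937500 V.
e = 0.2089942 − (0.2085937500) = +400 µV.

+400 µV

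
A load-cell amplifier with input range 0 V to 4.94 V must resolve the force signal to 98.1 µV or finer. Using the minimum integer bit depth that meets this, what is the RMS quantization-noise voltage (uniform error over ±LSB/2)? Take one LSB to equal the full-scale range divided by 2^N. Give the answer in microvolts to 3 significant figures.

Range is 4.94 V.
Levels needed ≥ 4.94/98.1 µV = 50360. 2^16 = 65536 suffices, so N_min = 16.
Step size = 4.94/65536 V = 75.378 µV.
σ_q = LSB/√12 = 75.378 µV/3.4641 = 21.8 µV.

21.8 µV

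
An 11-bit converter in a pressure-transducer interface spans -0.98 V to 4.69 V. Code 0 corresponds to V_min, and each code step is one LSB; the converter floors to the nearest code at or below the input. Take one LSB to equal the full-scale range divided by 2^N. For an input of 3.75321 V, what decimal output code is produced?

1709

The full-scale span is 4.69 − (-0.98) = 5.67 V. LSB = 5.67 V / 2^11 ≈ 2.769 mV.
(V_in − V_min) × 2^11/range = (3.75321 − (-0.98)) × 2048/5.67 = 1709.632.
Floor → code = 1709.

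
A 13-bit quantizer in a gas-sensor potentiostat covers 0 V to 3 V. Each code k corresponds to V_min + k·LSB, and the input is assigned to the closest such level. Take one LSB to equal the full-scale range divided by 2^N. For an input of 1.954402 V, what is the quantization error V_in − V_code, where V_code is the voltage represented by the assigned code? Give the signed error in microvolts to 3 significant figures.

Range is 3 V. LSB = 3 V / 2^13 ≈ 366.2 µV.
Position in LSBs: (1.954402 − (0)) × 8192/3 = 5336.8204; rounding gives k = 5337.
V_code = 0 + (5337/8192) × 3 = 1.954467773 V.
Error = V_in − V_code = 1.954402 − (1.954467773) = −65.8 µV.

−65.8 µV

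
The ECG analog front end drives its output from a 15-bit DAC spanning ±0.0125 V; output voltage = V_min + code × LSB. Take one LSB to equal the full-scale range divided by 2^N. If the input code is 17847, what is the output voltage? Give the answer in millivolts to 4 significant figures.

1.116 mV

Range = 0.0125 − (-0.0125) = 0.025 V. LSB = 0.025 V / 2^15.
V_out = -0.0125 + 17847 × (0.025/32768) V
      = -0.0125 V + 0.0136162 V = 0.00111618 V.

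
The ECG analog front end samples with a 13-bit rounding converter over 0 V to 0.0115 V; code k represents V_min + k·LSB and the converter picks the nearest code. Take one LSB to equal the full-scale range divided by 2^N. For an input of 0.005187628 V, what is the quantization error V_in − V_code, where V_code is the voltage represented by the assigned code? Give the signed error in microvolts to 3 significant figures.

Range is 0.0115 V. LSB = 0.0115 V / 2^13 ≈ 1.404 µV.
(0.005187628 − (0)) / LSB = 0.005187628 × 8192/0.0115 = 3695.3955. Nearest integer: k = 3695.
Reconstructed level: 0 + 3695 × 0.0115/8192 V = 0.005187072754 V.
Error = V_in − V_code = 0.005187628 − (0.005187072754) = +0.555 µV.

+0.555 µV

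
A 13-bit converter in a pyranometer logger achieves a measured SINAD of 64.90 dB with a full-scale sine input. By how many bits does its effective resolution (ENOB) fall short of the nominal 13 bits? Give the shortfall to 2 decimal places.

2.51 bits

N_eff = (64.90 − 1.76)/6.02 = 10.4884 bits.
13 − 10.4884 = 2.51 bits below nominal.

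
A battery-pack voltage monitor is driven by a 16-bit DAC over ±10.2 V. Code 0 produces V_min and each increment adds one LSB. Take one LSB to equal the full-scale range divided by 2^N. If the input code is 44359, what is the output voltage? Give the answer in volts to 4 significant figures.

Range = 10.2 − (-10.2) = 20.4 V. LSB = 20.4 V / 2^16.
V_out = -10.2 + 44359 × (20.4/65536) V
      = -10.2 + 13.8080 = 3.60804 V.

3.608 V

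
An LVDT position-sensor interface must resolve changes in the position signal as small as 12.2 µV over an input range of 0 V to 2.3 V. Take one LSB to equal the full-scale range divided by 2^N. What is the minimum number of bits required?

V_FS = 2.3 V.
Levels needed ≥ 2.3/12.2 µV = 188500. 2^18 = 262144 suffices, so N_min = 18.

18 bits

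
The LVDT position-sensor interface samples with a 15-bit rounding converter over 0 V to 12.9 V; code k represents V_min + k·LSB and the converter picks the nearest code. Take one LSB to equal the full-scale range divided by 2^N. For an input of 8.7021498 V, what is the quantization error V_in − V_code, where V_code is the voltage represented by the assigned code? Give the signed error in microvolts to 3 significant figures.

Full-scale range = 12.9 V. LSB = 12.9 V / 2^15 ≈ 393.7 µV.
Position in LSBs: (8.7021498 − (0)) × 32768/12.9 = 22104.8097; rounding gives k = 22105.
V_code = V_min + k × range/2^15 = 0 + 22105 × 12.9/32768 = 8.7022247314 V.
Error = V_in − V_code = 8.7021498 − (8.7022247314) = −74.9 µV.

−74.9 µV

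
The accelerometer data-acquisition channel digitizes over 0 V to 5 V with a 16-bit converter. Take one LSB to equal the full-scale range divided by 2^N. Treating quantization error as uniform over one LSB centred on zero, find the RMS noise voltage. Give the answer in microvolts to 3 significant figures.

22.0 µV

Range is 5 V.
LSB = 5 V ÷ 2^16 = 5/65536 V = 76.294 µV.
RMS of a uniform error over width LSB is LSB/√12 = 22.0 µV.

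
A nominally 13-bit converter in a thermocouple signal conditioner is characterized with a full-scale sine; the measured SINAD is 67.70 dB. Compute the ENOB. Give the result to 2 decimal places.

ENOB = (67.70 − 1.76)/6.02 = 10.9535 bits.

10.95 bits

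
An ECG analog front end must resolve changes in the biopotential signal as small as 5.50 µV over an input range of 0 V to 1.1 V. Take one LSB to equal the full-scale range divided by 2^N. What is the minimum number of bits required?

V_FS = 1.1 V.
Need 2^N ≥ 1.1 V / 5.50 µV = 200000 → N_min = 18.

18 bits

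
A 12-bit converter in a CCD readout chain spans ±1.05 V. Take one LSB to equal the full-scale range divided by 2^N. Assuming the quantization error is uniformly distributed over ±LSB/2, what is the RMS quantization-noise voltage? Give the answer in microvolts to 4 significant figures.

148.0 µV

The full-scale span is 1.05 − (-1.05) = 2.1 V.
One LSB is 2.1 V / 4096 = 0.512695 mV.
V_rms = LSB/√12 = 0.512695 mV / √12 = 148.0 µV.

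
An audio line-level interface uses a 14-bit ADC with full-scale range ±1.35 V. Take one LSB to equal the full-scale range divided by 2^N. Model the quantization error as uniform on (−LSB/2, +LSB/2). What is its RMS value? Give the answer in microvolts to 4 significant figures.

47.57 µV

Full-scale range = 1.35 V − (-1.35 V) = 2.7 V.
LSB = 2.7 V / 2^14 = 164.795 µV.
For a uniform distribution on [−LSB/2, +LSB/2], V_rms = LSB/√12 = 164.795 µV/3.4641 = 47.57 µV.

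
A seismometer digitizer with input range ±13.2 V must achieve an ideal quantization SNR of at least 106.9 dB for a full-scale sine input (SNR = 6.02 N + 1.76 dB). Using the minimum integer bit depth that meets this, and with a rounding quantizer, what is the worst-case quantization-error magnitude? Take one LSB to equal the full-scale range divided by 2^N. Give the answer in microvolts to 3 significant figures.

50.4 µV

Range = 13.2 − (-13.2) = 26.4 V.
N ≥ (106.9 − 1.76)/6.02 = 17.465 → N_min = 18.
One LSB is 26.4 V / 262144 = 100.71 µV.
Half an LSB is 50.4 µV.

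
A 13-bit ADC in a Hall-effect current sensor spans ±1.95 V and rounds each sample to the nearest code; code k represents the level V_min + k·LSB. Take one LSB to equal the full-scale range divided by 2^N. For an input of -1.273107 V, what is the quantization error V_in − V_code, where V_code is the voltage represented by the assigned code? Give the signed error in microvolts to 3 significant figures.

−84.5 µV

Span: 1.95 V − (-1.95 V) = 3.9 V. LSB = 3.9 V / 2^13 ≈ 476.1 µV.
(-1.273107 − (-1.95)) / LSB = 0.676893 × 8192/3.9 = 1421.8224. Nearest integer: k = 1422.
Reconstructed level: -1.95 + 1422 × 3.9/8192 V = -1.273022461 V.
e = -1.273107 − (-1.273022461) = −84.5 µV.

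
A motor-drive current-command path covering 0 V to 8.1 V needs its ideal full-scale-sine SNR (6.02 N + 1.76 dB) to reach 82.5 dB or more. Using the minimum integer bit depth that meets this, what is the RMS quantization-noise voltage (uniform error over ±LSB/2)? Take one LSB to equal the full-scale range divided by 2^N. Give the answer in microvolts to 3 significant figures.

Span = 8.1 V.
Solving 6.02 N ≥ 82.5 − 1.76: N ≥ 13.412. Round up → N = 14.
One LSB is 8.1 V / 16384 = 494.38 µV.
σ_q = LSB/√12 = 494.38 µV/3.4641 = 143 µV.

143 µV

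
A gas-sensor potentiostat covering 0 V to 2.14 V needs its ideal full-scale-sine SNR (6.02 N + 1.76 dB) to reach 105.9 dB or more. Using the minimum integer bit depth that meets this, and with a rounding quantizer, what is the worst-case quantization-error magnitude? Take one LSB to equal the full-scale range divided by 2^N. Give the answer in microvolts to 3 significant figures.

4.08 µV

Span = 2.14 V.
6.02 N + 1.76 ≥ 105.9 gives N ≥ 17.299, so the minimum integer is 18.
LSB = 2.14 V / 2^18 = 8.1635 µV.
Max error for round-to-nearest is LSB/2 = 4.08 µV.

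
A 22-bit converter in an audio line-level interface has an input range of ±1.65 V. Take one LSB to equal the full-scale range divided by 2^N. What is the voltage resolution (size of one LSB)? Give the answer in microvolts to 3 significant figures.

Range = 1.65 − (-1.65) = 3.3 V.
There are 2^22 = 4194304 steps.
One LSB is 3.3 V / 4194304 = 0.787 µV.

0.787 µV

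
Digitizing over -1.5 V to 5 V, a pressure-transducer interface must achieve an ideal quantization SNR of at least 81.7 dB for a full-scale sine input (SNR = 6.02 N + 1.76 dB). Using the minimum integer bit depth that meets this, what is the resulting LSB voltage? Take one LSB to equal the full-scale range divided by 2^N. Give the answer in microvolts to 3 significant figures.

Span: 5 V − (-1.5 V) = 6.5 V.
Required N = ⌈(81.7 − 1.76)/6.02⌉ = ⌈13.279⌉ = 14.
One LSB is 6.5 V / 16384 = 397 µV.

397 µV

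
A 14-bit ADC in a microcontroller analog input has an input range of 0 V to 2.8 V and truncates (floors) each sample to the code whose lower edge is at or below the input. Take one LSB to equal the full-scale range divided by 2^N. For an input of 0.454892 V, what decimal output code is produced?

2661

V_FS = 2.8 V. LSB = 2.8 V / 2^14 ≈ 170.9 µV.
code = ⌊(V_in − V_min)/LSB⌋ = ⌊(V_in − V_min) × 2^14 / range⌋
     = ⌊(0.454892 − (0)) × 16384 / 2.8⌋ = ⌊0.454892 × 16384/2.8⌋
     = ⌊2661.768⌋ = 2661.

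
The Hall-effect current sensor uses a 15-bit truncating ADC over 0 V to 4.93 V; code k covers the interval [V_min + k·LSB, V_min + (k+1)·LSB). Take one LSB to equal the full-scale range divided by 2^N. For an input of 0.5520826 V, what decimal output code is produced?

3669

V_FS = 4.93 V. LSB = 4.93 V / 2^15 ≈ 150.5 µV.
V_in − V_min = 0.5520826 − (0) = 0.5520826 V.
Divide by LSB: 0.5520826 × 32768/4.93 = 3669.5015.
Truncating gives code 3669.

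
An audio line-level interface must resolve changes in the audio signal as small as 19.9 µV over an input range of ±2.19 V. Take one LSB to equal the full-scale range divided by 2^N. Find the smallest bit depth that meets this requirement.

18 bits

Span: 2.19 V − (-2.19 V) = 4.38 V.
Need 2^N ≥ 4.38 V / 19.9 µV = 220100 → N_min = 18.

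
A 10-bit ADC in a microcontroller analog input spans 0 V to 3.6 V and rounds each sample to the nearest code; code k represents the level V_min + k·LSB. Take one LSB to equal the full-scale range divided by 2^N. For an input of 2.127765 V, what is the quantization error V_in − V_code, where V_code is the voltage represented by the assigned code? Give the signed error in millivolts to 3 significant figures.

Span = 3.6 V. LSB = 3.6 V / 2^10 ≈ 3.516 mV.
(V_in − V_min)/LSB = (2.127765 − (0)) × 1024/3.6 = 605.2309 → nearest code k = 605.
V_code = 0 + (605/1024) × 3.6 = 2.126953125 V.
V_in − V_code = 2.127765 − (2.126953125) = +0.812 mV.

+0.812 mV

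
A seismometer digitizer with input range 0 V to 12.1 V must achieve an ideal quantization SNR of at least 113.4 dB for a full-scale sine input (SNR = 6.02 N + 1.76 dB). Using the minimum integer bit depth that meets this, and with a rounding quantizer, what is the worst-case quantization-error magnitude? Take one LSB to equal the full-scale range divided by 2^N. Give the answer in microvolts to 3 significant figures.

Range is 12.1 V.
6.02 N + 1.76 ≥ 113.4 gives N ≥ 18.545, so the minimum integer is 19.
LSB = 12.1 V / 2^19 = 23.079 µV.
Half an LSB is 11.5 µV.

11.5 µV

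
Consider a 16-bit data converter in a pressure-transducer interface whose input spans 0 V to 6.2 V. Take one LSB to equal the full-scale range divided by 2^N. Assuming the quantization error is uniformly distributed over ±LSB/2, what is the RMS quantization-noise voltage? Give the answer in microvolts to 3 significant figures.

Full-scale range = 6.2 V.
Step size = 6.2/65536 V = 94.604 µV.
σ_q = LSB/√12 = 94.604 µV/3.4641 = 27.3 µV.

27.3 µV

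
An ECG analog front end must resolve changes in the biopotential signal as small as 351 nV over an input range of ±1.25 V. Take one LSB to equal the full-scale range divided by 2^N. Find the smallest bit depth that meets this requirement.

23 bits

Full-scale range = 1.25 V − (-1.25 V) = 2.5 V.
Required number of levels: 2.5/351 nV = 7.1225e6; smallest N with 2^N ≥ that is 23.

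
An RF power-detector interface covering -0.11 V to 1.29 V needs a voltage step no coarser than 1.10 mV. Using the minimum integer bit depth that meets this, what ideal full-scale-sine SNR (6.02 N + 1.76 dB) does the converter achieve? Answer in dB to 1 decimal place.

Full-scale range = 1.29 V − (-0.11 V) = 1.4 V.
1.4 V / 1.10 mV = 1273. Since 2^10 = 1024 and 2^11 = 2048, N = 11.
Ideal SNR at N = 11: 6.02·11 + 1.76 = 68.0 dB.

68.0 dB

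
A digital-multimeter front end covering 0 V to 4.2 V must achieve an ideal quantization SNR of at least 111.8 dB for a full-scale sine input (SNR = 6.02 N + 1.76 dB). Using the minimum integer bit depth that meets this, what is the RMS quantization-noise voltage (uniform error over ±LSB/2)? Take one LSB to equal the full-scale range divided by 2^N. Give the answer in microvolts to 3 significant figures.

Range is 4.2 V.
Required N = ⌈(111.8 − 1.76)/6.02⌉ = ⌈18.279⌉ = 19.
LSB = 4.2 V / 2^19 = 8.0109 µV.
σ_q = LSB/√12 = 8.0109 µV/3.4641 = 2.31 µV.

2.31 µV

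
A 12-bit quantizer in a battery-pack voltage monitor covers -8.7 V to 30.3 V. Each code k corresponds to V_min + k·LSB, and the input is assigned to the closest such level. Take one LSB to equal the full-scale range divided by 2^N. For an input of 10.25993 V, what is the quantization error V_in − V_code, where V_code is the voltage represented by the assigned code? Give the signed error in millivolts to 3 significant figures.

+2.65 mV

Full-scale range = 30.3 V − (-8.7 V) = 39 V. LSB = 39 V / 2^12 ≈ 9.521 mV.
(10.25993 − (-8.7)) / LSB = 18.95993 × 4096/39 = 1991.2788. Nearest integer: k = 1991.
Reconstructed level: -8.7 + 1991 × 39/4096 V = 10.25727539 V.
V_in − V_code = 10.25993 − (10.25727539) = +2.65 mV.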